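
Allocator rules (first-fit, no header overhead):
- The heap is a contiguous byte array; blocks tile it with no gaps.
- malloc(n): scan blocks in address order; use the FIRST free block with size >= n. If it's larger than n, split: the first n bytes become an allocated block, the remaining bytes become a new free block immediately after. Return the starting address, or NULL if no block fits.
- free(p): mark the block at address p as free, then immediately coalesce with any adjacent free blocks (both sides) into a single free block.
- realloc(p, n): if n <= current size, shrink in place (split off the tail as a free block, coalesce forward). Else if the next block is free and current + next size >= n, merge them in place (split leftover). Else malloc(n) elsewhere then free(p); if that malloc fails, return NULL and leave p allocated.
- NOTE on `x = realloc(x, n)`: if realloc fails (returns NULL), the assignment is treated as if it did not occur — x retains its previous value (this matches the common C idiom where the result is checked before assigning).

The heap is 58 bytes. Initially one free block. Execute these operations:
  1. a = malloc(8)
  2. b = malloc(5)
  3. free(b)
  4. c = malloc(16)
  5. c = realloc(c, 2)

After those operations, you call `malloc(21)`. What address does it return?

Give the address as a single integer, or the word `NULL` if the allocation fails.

Answer: 10

Derivation:
Op 1: a = malloc(8) -> a = 0; heap: [0-7 ALLOC][8-57 FREE]
Op 2: b = malloc(5) -> b = 8; heap: [0-7 ALLOC][8-12 ALLOC][13-57 FREE]
Op 3: free(b) -> (freed b); heap: [0-7 ALLOC][8-57 FREE]
Op 4: c = malloc(16) -> c = 8; heap: [0-7 ALLOC][8-23 ALLOC][24-57 FREE]
Op 5: c = realloc(c, 2) -> c = 8; heap: [0-7 ALLOC][8-9 ALLOC][10-57 FREE]
malloc(21): first-fit scan over [0-7 ALLOC][8-9 ALLOC][10-57 FREE] -> 10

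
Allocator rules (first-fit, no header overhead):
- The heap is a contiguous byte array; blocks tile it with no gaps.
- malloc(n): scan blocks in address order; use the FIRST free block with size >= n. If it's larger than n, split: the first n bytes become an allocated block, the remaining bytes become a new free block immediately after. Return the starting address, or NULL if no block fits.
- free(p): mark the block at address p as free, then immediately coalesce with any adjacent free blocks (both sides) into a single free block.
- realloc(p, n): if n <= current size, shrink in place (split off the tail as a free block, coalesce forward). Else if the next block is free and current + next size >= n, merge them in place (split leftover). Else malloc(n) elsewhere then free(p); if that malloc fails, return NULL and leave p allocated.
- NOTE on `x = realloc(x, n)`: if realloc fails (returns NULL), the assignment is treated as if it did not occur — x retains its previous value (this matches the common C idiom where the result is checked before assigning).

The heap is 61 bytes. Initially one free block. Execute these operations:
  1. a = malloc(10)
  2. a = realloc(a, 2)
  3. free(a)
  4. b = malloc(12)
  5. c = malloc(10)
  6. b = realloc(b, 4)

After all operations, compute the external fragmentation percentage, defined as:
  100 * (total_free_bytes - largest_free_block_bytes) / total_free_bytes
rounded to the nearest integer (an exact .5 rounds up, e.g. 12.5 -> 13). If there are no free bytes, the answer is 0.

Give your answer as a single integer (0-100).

Op 1: a = malloc(10) -> a = 0; heap: [0-9 ALLOC][10-60 FREE]
Op 2: a = realloc(a, 2) -> a = 0; heap: [0-1 ALLOC][2-60 FREE]
Op 3: free(a) -> (freed a); heap: [0-60 FREE]
Op 4: b = malloc(12) -> b = 0; heap: [0-11 ALLOC][12-60 FREE]
Op 5: c = malloc(10) -> c = 12; heap: [0-11 ALLOC][12-21 ALLOC][22-60 FREE]
Op 6: b = realloc(b, 4) -> b = 0; heap: [0-3 ALLOC][4-11 FREE][12-21 ALLOC][22-60 FREE]
Free blocks: [8 39] total_free=47 largest=39 -> 100*(47-39)/47 = 800/47 ≈ 17.021 -> rounds to 17

Answer: 17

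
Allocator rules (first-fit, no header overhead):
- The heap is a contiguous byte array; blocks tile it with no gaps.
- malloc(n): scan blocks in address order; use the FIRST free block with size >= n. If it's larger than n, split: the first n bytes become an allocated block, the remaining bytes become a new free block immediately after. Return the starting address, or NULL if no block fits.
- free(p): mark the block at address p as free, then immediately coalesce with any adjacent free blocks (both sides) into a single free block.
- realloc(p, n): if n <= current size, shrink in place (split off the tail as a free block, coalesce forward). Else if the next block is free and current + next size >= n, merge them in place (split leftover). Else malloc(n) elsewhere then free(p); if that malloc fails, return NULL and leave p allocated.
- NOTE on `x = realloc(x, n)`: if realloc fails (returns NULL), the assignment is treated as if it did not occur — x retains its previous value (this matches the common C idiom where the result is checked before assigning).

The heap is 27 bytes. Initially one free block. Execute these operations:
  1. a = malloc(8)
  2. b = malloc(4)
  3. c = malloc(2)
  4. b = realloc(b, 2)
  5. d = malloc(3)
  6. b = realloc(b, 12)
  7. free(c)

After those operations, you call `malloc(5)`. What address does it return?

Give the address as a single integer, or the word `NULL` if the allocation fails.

Answer: 17

Derivation:
Op 1: a = malloc(8) -> a = 0; heap: [0-7 ALLOC][8-26 FREE]
Op 2: b = malloc(4) -> b = 8; heap: [0-7 ALLOC][8-11 ALLOC][12-26 FREE]
Op 3: c = malloc(2) -> c = 12; heap: [0-7 ALLOC][8-11 ALLOC][12-13 ALLOC][14-26 FREE]
Op 4: b = realloc(b, 2) -> b = 8; heap: [0-7 ALLOC][8-9 ALLOC][10-11 FREE][12-13 ALLOC][14-26 FREE]
Op 5: d = malloc(3) -> d = 14; heap: [0-7 ALLOC][8-9 ALLOC][10-11 FREE][12-13 ALLOC][14-16 ALLOC][17-26 FREE]
Op 6: b = realloc(b, 12) -> NULL (b unchanged); heap: [0-7 ALLOC][8-9 ALLOC][10-11 FREE][12-13 ALLOC][14-16 ALLOC][17-26 FREE]
Op 7: free(c) -> (freed c); heap: [0-7 ALLOC][8-9 ALLOC][10-13 FREE][14-16 ALLOC][17-26 FREE]
malloc(5): first-fit scan over [0-7 ALLOC][8-9 ALLOC][10-13 FREE][14-16 ALLOC][17-26 FREE] -> 17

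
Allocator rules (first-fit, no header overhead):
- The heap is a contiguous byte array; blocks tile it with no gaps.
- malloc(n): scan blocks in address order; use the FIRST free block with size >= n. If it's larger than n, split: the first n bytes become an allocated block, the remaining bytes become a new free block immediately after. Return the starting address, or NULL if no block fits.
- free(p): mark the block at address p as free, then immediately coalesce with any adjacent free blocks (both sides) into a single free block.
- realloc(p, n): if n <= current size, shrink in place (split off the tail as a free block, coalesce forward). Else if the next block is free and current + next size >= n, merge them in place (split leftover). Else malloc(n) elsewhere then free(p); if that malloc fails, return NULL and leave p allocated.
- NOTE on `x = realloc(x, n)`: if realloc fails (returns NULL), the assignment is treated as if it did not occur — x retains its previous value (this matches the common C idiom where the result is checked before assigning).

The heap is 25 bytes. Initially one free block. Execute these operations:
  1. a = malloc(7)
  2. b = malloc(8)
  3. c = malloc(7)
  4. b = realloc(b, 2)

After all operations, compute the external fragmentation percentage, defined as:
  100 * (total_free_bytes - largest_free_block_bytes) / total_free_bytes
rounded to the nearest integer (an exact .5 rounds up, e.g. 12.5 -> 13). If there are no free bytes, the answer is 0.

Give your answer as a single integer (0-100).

Op 1: a = malloc(7) -> a = 0; heap: [0-6 ALLOC][7-24 FREE]
Op 2: b = malloc(8) -> b = 7; heap: [0-6 ALLOC][7-14 ALLOC][15-24 FREE]
Op 3: c = malloc(7) -> c = 15; heap: [0-6 ALLOC][7-14 ALLOC][15-21 ALLOC][22-24 FREE]
Op 4: b = realloc(b, 2) -> b = 7; heap: [0-6 ALLOC][7-8 ALLOC][9-14 FREE][15-21 ALLOC][22-24 FREE]
Free blocks: [6 3] total_free=9 largest=6 -> 100*(9-6)/9 = 300/9 ≈ 33.333 -> rounds to 33

Answer: 33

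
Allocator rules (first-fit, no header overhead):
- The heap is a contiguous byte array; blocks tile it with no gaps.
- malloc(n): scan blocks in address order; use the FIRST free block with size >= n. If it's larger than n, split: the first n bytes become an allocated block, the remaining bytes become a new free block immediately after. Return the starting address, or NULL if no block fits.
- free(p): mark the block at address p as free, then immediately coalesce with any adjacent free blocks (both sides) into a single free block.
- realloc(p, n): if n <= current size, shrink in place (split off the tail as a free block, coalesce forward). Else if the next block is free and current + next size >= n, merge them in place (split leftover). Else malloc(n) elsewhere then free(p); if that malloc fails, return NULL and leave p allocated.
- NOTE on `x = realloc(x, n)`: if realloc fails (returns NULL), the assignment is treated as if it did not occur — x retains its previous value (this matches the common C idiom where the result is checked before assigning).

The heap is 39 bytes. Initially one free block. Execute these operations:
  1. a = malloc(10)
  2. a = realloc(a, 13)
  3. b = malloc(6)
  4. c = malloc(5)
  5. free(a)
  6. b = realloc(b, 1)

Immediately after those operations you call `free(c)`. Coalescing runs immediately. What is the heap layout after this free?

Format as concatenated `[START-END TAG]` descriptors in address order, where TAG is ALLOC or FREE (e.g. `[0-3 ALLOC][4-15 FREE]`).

Op 1: a = malloc(10) -> a = 0; heap: [0-9 ALLOC][10-38 FREE]
Op 2: a = realloc(a, 13) -> a = 0; heap: [0-12 ALLOC][13-38 FREE]
Op 3: b = malloc(6) -> b = 13; heap: [0-12 ALLOC][13-18 ALLOC][19-38 FREE]
Op 4: c = malloc(5) -> c = 19; heap: [0-12 ALLOC][13-18 ALLOC][19-23 ALLOC][24-38 FREE]
Op 5: free(a) -> (freed a); heap: [0-12 FREE][13-18 ALLOC][19-23 ALLOC][24-38 FREE]
Op 6: b = realloc(b, 1) -> b = 13; heap: [0-12 FREE][13-13 ALLOC][14-18 FREE][19-23 ALLOC][24-38 FREE]
free(c): c = 19 -> block [19-23 ALLOC]; mark free, coalesce with adjacent free neighbors -> [0-12 FREE][13-13 ALLOC][14-38 FREE]

Answer: [0-12 FREE][13-13 ALLOC][14-38 FREE]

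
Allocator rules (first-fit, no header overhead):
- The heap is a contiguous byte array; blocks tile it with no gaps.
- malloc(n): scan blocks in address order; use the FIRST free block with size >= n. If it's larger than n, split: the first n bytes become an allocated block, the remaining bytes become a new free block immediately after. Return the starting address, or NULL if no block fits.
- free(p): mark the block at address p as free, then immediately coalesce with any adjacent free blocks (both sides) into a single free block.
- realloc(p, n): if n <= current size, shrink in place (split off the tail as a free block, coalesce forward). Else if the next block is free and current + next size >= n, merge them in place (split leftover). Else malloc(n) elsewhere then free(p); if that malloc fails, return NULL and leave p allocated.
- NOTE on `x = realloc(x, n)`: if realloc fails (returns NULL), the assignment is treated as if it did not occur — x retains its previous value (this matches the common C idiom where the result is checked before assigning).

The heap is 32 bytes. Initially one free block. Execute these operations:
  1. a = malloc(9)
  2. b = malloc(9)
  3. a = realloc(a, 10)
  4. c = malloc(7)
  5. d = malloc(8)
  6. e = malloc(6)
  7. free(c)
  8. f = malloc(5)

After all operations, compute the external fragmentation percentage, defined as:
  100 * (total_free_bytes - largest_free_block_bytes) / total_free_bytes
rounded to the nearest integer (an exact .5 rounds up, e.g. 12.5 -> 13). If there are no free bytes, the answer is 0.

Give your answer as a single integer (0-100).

Op 1: a = malloc(9) -> a = 0; heap: [0-8 ALLOC][9-31 FREE]
Op 2: b = malloc(9) -> b = 9; heap: [0-8 ALLOC][9-17 ALLOC][18-31 FREE]
Op 3: a = realloc(a, 10) -> a = 18; heap: [0-8 FREE][9-17 ALLOC][18-27 ALLOC][28-31 FREE]
Op 4: c = malloc(7) -> c = 0; heap: [0-6 ALLOC][7-8 FREE][9-17 ALLOC][18-27 ALLOC][28-31 FREE]
Op 5: d = malloc(8) -> d = NULL; heap: [0-6 ALLOC][7-8 FREE][9-17 ALLOC][18-27 ALLOC][28-31 FREE]
Op 6: e = malloc(6) -> e = NULL; heap: [0-6 ALLOC][7-8 FREE][9-17 ALLOC][18-27 ALLOC][28-31 FREE]
Op 7: free(c) -> (freed c); heap: [0-8 FREE][9-17 ALLOC][18-27 ALLOC][28-31 FREE]
Op 8: f = malloc(5) -> f = 0; heap: [0-4 ALLOC][5-8 FREE][9-17 ALLOC][18-27 ALLOC][28-31 FREE]
Free blocks: [4 4] total_free=8 largest=4 -> 100*(8-4)/8 = 400/8 = 50

Answer: 50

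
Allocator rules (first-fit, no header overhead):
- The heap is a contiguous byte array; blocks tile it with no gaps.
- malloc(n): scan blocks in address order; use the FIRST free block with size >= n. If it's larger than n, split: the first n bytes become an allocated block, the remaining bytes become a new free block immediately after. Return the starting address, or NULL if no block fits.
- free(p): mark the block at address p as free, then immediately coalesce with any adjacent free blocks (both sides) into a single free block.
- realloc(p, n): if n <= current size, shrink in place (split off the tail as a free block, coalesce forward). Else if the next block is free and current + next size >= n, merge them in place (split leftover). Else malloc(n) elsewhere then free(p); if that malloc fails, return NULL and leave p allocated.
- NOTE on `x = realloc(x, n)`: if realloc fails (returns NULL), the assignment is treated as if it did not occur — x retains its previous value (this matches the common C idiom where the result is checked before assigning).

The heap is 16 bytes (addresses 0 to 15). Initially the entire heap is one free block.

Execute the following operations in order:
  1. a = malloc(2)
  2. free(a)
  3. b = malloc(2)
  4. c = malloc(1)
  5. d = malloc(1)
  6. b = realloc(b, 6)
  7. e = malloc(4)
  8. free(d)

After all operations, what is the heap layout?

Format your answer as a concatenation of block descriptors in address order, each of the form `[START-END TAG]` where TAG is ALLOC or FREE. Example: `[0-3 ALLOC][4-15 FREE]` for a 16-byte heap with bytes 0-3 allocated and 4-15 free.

Op 1: a = malloc(2) -> a = 0; heap: [0-1 ALLOC][2-15 FREE]
Op 2: free(a) -> (freed a); heap: [0-15 FREE]
Op 3: b = malloc(2) -> b = 0; heap: [0-1 ALLOC][2-15 FREE]
Op 4: c = malloc(1) -> c = 2; heap: [0-1 ALLOC][2-2 ALLOC][3-15 FREE]
Op 5: d = malloc(1) -> d = 3; heap: [0-1 ALLOC][2-2 ALLOC][3-3 ALLOC][4-15 FREE]
Op 6: b = realloc(b, 6) -> b = 4; heap: [0-1 FREE][2-2 ALLOC][3-3 ALLOC][4-9 ALLOC][10-15 FREE]
Op 7: e = malloc(4) -> e = 10; heap: [0-1 FREE][2-2 ALLOC][3-3 ALLOC][4-9 ALLOC][10-13 ALLOC][14-15 FREE]
Op 8: free(d) -> (freed d); heap: [0-1 FREE][2-2 ALLOC][3-3 FREE][4-9 ALLOC][10-13 ALLOC][14-15 FREE]

Answer: [0-1 FREE][2-2 ALLOC][3-3 FREE][4-9 ALLOC][10-13 ALLOC][14-15 FREE]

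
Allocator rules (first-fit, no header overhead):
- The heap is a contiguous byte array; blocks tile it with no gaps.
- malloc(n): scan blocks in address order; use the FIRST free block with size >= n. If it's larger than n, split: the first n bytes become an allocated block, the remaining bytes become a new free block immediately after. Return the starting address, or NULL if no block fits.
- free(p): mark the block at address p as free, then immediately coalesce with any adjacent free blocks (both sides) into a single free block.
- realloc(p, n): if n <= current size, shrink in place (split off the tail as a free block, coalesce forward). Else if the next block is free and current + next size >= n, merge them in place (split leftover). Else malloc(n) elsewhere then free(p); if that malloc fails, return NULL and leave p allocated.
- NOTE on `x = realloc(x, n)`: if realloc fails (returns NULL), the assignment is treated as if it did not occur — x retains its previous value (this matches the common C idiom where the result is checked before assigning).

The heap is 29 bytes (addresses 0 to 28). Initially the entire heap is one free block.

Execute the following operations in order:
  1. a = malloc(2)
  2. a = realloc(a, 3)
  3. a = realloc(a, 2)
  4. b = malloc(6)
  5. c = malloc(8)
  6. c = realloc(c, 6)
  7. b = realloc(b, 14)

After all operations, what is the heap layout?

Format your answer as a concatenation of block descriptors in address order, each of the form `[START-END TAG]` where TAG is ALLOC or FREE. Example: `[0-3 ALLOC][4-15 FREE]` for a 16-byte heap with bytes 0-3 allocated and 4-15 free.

Op 1: a = malloc(2) -> a = 0; heap: [0-1 ALLOC][2-28 FREE]
Op 2: a = realloc(a, 3) -> a = 0; heap: [0-2 ALLOC][3-28 FREE]
Op 3: a = realloc(a, 2) -> a = 0; heap: [0-1 ALLOC][2-28 FREE]
Op 4: b = malloc(6) -> b = 2; heap: [0-1 ALLOC][2-7 ALLOC][8-28 FREE]
Op 5: c = malloc(8) -> c = 8; heap: [0-1 ALLOC][2-7 ALLOC][8-15 ALLOC][16-28 FREE]
Op 6: c = realloc(c, 6) -> c = 8; heap: [0-1 ALLOC][2-7 ALLOC][8-13 ALLOC][14-28 FREE]
Op 7: b = realloc(b, 14) -> b = 14; heap: [0-1 ALLOC][2-7 FREE][8-13 ALLOC][14-27 ALLOC][28-28 FREE]

Answer: [0-1 ALLOC][2-7 FREE][8-13 ALLOC][14-27 ALLOC][28-28 FREE]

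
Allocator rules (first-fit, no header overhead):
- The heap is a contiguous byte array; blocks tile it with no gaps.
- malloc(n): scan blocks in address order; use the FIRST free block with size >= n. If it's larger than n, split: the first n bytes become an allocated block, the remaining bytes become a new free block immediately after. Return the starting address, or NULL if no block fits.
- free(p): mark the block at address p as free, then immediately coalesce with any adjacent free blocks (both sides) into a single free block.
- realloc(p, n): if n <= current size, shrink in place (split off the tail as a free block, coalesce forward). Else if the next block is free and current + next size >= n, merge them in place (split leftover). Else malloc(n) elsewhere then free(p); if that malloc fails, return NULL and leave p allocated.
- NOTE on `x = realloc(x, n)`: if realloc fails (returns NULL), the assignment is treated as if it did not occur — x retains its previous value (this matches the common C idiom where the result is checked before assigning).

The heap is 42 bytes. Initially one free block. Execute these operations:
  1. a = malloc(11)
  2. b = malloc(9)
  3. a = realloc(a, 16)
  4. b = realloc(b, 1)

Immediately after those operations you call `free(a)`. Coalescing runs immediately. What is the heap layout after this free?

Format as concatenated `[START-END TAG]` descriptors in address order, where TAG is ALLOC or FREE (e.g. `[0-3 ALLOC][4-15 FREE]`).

Answer: [0-10 FREE][11-11 ALLOC][12-41 FREE]

Derivation:
Op 1: a = malloc(11) -> a = 0; heap: [0-10 ALLOC][11-41 FREE]
Op 2: b = malloc(9) -> b = 11; heap: [0-10 ALLOC][11-19 ALLOC][20-41 FREE]
Op 3: a = realloc(a, 16) -> a = 20; heap: [0-10 FREE][11-19 ALLOC][20-35 ALLOC][36-41 FREE]
Op 4: b = realloc(b, 1) -> b = 11; heap: [0-10 FREE][11-11 ALLOC][12-19 FREE][20-35 ALLOC][36-41 FREE]
free(a): a = 20 -> block [20-35 ALLOC]; mark free, coalesce with adjacent free neighbors -> [0-10 FREE][11-11 ALLOC][12-41 FREE]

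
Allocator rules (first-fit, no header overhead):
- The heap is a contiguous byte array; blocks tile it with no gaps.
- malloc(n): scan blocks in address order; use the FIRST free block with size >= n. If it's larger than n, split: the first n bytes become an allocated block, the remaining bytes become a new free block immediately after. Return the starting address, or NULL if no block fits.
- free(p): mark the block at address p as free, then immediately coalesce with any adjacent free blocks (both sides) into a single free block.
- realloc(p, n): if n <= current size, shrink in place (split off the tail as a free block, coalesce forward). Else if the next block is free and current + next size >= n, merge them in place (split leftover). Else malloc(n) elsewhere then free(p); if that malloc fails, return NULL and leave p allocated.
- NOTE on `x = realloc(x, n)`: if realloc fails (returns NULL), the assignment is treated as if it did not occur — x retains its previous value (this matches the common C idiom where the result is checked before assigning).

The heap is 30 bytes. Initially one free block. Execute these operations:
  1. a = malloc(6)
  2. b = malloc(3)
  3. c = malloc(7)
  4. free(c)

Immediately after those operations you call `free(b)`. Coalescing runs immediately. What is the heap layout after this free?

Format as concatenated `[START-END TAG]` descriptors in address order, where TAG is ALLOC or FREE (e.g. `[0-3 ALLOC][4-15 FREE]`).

Answer: [0-5 ALLOC][6-29 FREE]

Derivation:
Op 1: a = malloc(6) -> a = 0; heap: [0-5 ALLOC][6-29 FREE]
Op 2: b = malloc(3) -> b = 6; heap: [0-5 ALLOC][6-8 ALLOC][9-29 FREE]
Op 3: c = malloc(7) -> c = 9; heap: [0-5 ALLOC][6-8 ALLOC][9-15 ALLOC][16-29 FREE]
Op 4: free(c) -> (freed c); heap: [0-5 ALLOC][6-8 ALLOC][9-29 FREE]
free(b): b = 6 -> block [6-8 ALLOC]; mark free, coalesce with adjacent free neighbors -> [0-5 ALLOC][6-29 FREE]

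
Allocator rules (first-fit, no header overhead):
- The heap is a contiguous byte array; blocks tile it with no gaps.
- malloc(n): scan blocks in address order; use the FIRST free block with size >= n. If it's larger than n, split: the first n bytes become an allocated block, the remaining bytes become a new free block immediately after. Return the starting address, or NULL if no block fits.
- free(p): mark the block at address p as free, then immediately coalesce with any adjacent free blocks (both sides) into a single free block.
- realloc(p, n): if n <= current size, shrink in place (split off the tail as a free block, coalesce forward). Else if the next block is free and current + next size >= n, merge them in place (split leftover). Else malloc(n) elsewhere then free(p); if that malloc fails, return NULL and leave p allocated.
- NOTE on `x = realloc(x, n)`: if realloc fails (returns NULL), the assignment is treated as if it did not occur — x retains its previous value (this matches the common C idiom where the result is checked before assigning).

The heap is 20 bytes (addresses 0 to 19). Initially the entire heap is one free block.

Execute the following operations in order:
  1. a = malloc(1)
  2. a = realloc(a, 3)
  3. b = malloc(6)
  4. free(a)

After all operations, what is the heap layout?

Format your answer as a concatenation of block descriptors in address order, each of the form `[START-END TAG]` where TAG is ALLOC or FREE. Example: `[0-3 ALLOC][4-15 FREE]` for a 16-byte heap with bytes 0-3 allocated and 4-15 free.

Op 1: a = malloc(1) -> a = 0; heap: [0-0 ALLOC][1-19 FREE]
Op 2: a = realloc(a, 3) -> a = 0; heap: [0-2 ALLOC][3-19 FREE]
Op 3: b = malloc(6) -> b = 3; heap: [0-2 ALLOC][3-8 ALLOC][9-19 FREE]
Op 4: free(a) -> (freed a); heap: [0-2 FREE][3-8 ALLOC][9-19 FREE]

Answer: [0-2 FREE][3-8 ALLOC][9-19 FREE]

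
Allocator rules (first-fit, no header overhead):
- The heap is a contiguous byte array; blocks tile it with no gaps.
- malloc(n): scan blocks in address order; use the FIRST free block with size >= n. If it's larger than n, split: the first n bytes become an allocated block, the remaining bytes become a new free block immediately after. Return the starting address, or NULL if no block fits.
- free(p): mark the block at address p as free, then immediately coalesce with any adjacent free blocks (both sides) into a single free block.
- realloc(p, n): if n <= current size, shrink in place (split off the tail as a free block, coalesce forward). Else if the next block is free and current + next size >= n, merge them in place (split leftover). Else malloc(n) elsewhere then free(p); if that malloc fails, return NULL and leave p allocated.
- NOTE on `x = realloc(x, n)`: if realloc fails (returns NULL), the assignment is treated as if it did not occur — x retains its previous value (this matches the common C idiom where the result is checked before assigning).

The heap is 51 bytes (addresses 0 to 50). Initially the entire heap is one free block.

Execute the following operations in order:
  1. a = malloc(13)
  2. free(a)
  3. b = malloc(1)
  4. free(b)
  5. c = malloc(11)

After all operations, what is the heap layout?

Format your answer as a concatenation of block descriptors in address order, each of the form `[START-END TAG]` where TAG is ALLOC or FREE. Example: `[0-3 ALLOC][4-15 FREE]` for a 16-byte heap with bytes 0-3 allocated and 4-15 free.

Answer: [0-10 ALLOC][11-50 FREE]

Derivation:
Op 1: a = malloc(13) -> a = 0; heap: [0-12 ALLOC][13-50 FREE]
Op 2: free(a) -> (freed a); heap: [0-50 FREE]
Op 3: b = malloc(1) -> b = 0; heap: [0-0 ALLOC][1-50 FREE]
Op 4: free(b) -> (freed b); heap: [0-50 FREE]
Op 5: c = malloc(11) -> c = 0; heap: [0-10 ALLOC][11-50 FREE]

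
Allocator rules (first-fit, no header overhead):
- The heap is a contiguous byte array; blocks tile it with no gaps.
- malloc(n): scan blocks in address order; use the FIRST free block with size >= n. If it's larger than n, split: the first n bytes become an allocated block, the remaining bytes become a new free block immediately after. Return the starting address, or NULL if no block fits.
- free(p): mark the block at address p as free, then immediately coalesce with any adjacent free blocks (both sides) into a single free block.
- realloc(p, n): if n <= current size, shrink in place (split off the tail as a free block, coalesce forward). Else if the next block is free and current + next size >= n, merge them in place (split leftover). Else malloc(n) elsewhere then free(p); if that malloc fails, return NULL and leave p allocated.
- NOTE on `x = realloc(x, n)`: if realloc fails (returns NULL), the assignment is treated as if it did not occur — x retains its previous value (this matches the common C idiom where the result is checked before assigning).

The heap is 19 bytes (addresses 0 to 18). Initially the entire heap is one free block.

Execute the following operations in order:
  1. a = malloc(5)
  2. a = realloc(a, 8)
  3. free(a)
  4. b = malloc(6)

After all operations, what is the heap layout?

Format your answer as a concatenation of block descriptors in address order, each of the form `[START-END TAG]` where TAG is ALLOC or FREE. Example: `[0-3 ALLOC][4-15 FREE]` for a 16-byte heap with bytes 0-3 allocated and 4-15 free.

Answer: [0-5 ALLOC][6-18 FREE]

Derivation:
Op 1: a = malloc(5) -> a = 0; heap: [0-4 ALLOC][5-18 FREE]
Op 2: a = realloc(a, 8) -> a = 0; heap: [0-7 ALLOC][8-18 FREE]
Op 3: free(a) -> (freed a); heap: [0-18 FREE]
Op 4: b = malloc(6) -> b = 0; heap: [0-5 ALLOC][6-18 FREE]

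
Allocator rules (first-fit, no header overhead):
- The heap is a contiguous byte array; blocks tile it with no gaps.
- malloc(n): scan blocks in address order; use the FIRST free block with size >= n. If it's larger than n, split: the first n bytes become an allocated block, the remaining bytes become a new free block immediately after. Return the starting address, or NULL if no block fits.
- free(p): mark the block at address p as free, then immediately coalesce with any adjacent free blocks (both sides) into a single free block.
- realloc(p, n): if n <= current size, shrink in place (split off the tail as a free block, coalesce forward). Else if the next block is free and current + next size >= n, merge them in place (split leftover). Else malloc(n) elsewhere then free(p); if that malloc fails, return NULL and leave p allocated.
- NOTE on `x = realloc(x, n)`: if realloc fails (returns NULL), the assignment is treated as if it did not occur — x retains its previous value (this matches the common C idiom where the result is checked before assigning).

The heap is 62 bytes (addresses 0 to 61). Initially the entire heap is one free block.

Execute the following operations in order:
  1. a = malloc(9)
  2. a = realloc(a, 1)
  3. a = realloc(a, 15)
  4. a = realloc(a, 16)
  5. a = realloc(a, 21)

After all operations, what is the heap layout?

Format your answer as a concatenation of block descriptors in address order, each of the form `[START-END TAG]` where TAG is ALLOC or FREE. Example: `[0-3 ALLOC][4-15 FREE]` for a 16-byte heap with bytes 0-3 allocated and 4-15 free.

Op 1: a = malloc(9) -> a = 0; heap: [0-8 ALLOC][9-61 FREE]
Op 2: a = realloc(a, 1) -> a = 0; heap: [0-0 ALLOC][1-61 FREE]
Op 3: a = realloc(a, 15) -> a = 0; heap: [0-14 ALLOC][15-61 FREE]
Op 4: a = realloc(a, 16) -> a = 0; heap: [0-15 ALLOC][16-61 FREE]
Op 5: a = realloc(a, 21) -> a = 0; heap: [0-20 ALLOC][21-61 FREE]

Answer: [0-20 ALLOC][21-61 FREE]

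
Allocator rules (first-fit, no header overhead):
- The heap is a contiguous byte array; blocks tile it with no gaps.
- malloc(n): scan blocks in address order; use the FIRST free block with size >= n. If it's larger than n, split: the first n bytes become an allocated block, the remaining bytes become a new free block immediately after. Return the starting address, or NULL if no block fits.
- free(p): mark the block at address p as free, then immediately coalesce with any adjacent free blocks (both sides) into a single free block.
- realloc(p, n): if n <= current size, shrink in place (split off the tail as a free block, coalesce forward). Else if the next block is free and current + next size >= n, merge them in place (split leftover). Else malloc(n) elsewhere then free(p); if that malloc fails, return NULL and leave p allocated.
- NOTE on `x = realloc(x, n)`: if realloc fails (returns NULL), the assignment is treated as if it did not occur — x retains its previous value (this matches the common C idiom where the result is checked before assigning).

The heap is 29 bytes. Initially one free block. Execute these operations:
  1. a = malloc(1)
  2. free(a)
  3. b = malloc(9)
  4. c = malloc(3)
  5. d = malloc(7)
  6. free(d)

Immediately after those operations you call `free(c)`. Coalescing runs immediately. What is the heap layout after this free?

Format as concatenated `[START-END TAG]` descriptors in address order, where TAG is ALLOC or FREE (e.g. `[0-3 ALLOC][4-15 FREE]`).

Op 1: a = malloc(1) -> a = 0; heap: [0-0 ALLOC][1-28 FREE]
Op 2: free(a) -> (freed a); heap: [0-28 FREE]
Op 3: b = malloc(9) -> b = 0; heap: [0-8 ALLOC][9-28 FREE]
Op 4: c = malloc(3) -> c = 9; heap: [0-8 ALLOC][9-11 ALLOC][12-28 FREE]
Op 5: d = malloc(7) -> d = 12; heap: [0-8 ALLOC][9-11 ALLOC][12-18 ALLOC][19-28 FREE]
Op 6: free(d) -> (freed d); heap: [0-8 ALLOC][9-11 ALLOC][12-28 FREE]
free(c): c = 9 -> block [9-11 ALLOC]; mark free, coalesce with adjacent free neighbors -> [0-8 ALLOC][9-28 FREE]

Answer: [0-8 ALLOC][9-28 FREE]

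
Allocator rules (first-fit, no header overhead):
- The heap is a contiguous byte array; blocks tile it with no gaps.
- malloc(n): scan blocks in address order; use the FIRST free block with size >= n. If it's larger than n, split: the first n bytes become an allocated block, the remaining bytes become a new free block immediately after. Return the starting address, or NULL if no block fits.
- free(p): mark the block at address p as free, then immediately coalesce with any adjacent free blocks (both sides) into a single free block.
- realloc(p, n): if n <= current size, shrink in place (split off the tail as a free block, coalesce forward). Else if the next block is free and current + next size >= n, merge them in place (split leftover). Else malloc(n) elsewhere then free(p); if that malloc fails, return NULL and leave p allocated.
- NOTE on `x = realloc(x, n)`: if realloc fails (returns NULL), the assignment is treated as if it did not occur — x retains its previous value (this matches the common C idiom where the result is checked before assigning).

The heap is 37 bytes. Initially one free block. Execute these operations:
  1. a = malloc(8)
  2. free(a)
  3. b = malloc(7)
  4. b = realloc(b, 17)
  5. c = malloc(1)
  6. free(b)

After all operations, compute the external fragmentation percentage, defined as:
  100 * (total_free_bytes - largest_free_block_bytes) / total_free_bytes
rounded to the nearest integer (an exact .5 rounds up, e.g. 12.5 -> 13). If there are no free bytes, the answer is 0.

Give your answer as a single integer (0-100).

Op 1: a = malloc(8) -> a = 0; heap: [0-7 ALLOC][8-36 FREE]
Op 2: free(a) -> (freed a); heap: [0-36 FREE]
Op 3: b = malloc(7) -> b = 0; heap: [0-6 ALLOC][7-36 FREE]
Op 4: b = realloc(b, 17) -> b = 0; heap: [0-16 ALLOC][17-36 FREE]
Op 5: c = malloc(1) -> c = 17; heap: [0-16 ALLOC][17-17 ALLOC][18-36 FREE]
Op 6: free(b) -> (freed b); heap: [0-16 FREE][17-17 ALLOC][18-36 FREE]
Free blocks: [17 19] total_free=36 largest=19 -> 100*(36-19)/36 = 1700/36 ≈ 47.222 -> rounds to 47

Answer: 47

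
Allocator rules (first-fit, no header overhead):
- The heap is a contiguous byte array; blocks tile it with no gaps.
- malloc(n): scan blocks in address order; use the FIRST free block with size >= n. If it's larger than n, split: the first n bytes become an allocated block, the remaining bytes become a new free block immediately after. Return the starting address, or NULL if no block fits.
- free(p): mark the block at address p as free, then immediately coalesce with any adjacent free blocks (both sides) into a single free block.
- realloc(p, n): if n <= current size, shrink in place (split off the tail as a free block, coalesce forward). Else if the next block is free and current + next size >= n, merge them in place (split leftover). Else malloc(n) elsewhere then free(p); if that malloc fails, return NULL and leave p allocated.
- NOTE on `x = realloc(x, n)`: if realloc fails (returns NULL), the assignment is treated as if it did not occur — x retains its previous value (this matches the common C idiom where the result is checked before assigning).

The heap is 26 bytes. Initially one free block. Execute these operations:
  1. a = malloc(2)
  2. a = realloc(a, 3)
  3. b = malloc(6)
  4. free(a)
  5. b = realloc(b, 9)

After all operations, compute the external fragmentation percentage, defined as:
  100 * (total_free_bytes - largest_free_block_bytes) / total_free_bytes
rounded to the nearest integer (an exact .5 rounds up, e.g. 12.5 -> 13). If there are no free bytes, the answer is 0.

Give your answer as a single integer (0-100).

Op 1: a = malloc(2) -> a = 0; heap: [0-1 ALLOC][2-25 FREE]
Op 2: a = realloc(a, 3) -> a = 0; heap: [0-2 ALLOC][3-25 FREE]
Op 3: b = malloc(6) -> b = 3; heap: [0-2 ALLOC][3-8 ALLOC][9-25 FREE]
Op 4: free(a) -> (freed a); heap: [0-2 FREE][3-8 ALLOC][9-25 FREE]
Op 5: b = realloc(b, 9) -> b = 3; heap: [0-2 FREE][3-11 ALLOC][12-25 FREE]
Free blocks: [3 14] total_free=17 largest=14 -> 100*(17-14)/17 = 300/17 ≈ 17.647 -> rounds to 18

Answer: 18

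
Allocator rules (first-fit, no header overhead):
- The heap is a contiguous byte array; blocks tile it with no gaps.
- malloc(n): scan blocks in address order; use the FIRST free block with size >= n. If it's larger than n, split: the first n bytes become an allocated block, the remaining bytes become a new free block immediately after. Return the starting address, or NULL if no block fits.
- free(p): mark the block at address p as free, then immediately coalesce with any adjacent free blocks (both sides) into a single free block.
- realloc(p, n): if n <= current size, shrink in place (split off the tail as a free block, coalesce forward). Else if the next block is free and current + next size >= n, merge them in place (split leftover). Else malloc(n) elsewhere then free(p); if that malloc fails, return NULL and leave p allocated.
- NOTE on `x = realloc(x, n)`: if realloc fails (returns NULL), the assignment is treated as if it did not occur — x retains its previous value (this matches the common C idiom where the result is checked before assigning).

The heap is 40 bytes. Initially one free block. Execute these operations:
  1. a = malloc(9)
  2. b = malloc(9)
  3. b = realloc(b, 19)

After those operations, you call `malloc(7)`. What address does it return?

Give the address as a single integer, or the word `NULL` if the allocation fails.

Answer: 28

Derivation:
Op 1: a = malloc(9) -> a = 0; heap: [0-8 ALLOC][9-39 FREE]
Op 2: b = malloc(9) -> b = 9; heap: [0-8 ALLOC][9-17 ALLOC][18-39 FREE]
Op 3: b = realloc(b, 19) -> b = 9; heap: [0-8 ALLOC][9-27 ALLOC][28-39 FREE]
malloc(7): first-fit scan over [0-8 ALLOC][9-27 ALLOC][28-39 FREE] -> 28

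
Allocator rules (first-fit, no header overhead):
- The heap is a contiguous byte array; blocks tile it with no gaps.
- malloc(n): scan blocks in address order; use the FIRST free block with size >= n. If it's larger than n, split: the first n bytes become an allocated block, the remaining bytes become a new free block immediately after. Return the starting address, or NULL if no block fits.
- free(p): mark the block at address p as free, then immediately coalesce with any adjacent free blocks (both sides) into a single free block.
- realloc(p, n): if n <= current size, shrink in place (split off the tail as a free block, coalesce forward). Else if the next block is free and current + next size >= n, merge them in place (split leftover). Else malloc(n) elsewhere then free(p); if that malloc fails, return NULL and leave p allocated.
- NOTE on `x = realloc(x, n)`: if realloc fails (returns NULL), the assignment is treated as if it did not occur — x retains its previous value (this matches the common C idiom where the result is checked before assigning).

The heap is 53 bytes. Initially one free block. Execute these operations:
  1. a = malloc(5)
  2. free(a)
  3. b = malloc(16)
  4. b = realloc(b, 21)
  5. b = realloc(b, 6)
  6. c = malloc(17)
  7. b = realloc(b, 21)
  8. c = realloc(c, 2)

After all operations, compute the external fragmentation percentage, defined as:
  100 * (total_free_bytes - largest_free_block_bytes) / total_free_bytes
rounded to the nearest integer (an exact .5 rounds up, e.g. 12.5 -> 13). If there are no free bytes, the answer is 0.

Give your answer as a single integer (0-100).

Op 1: a = malloc(5) -> a = 0; heap: [0-4 ALLOC][5-52 FREE]
Op 2: free(a) -> (freed a); heap: [0-52 FREE]
Op 3: b = malloc(16) -> b = 0; heap: [0-15 ALLOC][16-52 FREE]
Op 4: b = realloc(b, 21) -> b = 0; heap: [0-20 ALLOC][21-52 FREE]
Op 5: b = realloc(b, 6) -> b = 0; heap: [0-5 ALLOC][6-52 FREE]
Op 6: c = malloc(17) -> c = 6; heap: [0-5 ALLOC][6-22 ALLOC][23-52 FREE]
Op 7: b = realloc(b, 21) -> b = 23; heap: [0-5 FREE][6-22 ALLOC][23-43 ALLOC][44-52 FREE]
Op 8: c = realloc(c, 2) -> c = 6; heap: [0-5 FREE][6-7 ALLOC][8-22 FREE][23-43 ALLOC][44-52 FREE]
Free blocks: [6 15 9] total_free=30 largest=15 -> 100*(30-15)/30 = 1500/30 = 50

Answer: 50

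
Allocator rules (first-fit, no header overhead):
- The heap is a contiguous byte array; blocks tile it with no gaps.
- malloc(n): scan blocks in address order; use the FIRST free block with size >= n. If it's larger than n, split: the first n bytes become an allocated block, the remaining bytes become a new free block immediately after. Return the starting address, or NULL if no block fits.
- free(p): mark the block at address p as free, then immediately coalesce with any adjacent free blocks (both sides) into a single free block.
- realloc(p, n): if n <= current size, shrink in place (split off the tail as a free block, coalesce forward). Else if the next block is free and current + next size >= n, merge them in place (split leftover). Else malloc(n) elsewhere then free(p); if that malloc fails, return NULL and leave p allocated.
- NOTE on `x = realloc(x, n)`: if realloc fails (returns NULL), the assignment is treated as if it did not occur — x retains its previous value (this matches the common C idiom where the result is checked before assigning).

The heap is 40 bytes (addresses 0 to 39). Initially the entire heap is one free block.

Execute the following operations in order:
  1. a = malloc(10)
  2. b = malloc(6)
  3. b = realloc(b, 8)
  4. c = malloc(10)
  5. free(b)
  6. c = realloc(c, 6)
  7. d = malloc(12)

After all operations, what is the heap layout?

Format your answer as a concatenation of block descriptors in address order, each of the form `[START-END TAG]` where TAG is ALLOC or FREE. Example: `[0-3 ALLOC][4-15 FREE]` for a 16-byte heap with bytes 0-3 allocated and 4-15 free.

Op 1: a = malloc(10) -> a = 0; heap: [0-9 ALLOC][10-39 FREE]
Op 2: b = malloc(6) -> b = 10; heap: [0-9 ALLOC][10-15 ALLOC][16-39 FREE]
Op 3: b = realloc(b, 8) -> b = 10; heap: [0-9 ALLOC][10-17 ALLOC][18-39 FREE]
Op 4: c = malloc(10) -> c = 18; heap: [0-9 ALLOC][10-17 ALLOC][18-27 ALLOC][28-39 FREE]
Op 5: free(b) -> (freed b); heap: [0-9 ALLOC][10-17 FREE][18-27 ALLOC][28-39 FREE]
Op 6: c = realloc(c, 6) -> c = 18; heap: [0-9 ALLOC][10-17 FREE][18-23 ALLOC][24-39 FREE]
Op 7: d = malloc(12) -> d = 24; heap: [0-9 ALLOC][10-17 FREE][18-23 ALLOC][24-35 ALLOC][36-39 FREE]

Answer: [0-9 ALLOC][10-17 FREE][18-23 ALLOC][24-35 ALLOC][36-39 FREE]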